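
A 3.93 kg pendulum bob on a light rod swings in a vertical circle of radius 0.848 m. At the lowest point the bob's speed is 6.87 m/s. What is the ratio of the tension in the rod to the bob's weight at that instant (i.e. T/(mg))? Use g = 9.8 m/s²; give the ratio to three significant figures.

6.68

At the bottom, T − mg = mv²/r, so T = m(v²/r + g) and T/(mg) = v²/(rg) + 1 = (6.87)²/(0.848 × 9.8) + 1 = 5.679 + 1 = 6.679.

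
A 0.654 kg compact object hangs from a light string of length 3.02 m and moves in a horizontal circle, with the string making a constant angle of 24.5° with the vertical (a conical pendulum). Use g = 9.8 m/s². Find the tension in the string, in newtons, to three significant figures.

7.04 N

Vertically the bob has no acceleration, so T cosθ = mg.
T = mg/cosθ = 0.654 × 9.8 / cos 24.5° = 6.409/0.9100 = 7.043 N.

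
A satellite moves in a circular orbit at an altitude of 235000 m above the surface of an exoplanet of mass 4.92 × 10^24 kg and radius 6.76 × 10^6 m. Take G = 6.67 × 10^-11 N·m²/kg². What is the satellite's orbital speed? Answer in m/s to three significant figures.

6850 m/s

Orbital radius r = R + h = 6.76 × 10^6 + 235000 = 6.995 × 10^6 m.
Gravity supplies the centripetal force: G M m / r² = m v² / r, so v = √(GM/r).
v = √(6.67 × 10^-11 × 4.92 × 10^24 / 6.995 × 10^6) = √(4.691 × 10^7) = 6849 m/s.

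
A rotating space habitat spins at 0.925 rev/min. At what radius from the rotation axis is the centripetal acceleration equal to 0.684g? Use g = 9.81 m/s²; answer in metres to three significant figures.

715 m

ω = 0.925 rev/min × 2π/60 = 0.09687 rad/s.
a_c = ω²r = 0.684g ⇒ r = 0.684 × 9.81 / (0.09687)² = 6.710/0.009383 = 715.1 m.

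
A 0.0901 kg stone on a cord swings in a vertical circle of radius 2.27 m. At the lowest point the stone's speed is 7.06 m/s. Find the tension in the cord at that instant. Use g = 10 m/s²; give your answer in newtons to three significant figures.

2.88 N

At the lowest point, T points up (toward the centre) and the weight mg points down (away from the centre), so the net inward force is T − mg = mv²/r.
T = m(v²/r + g) = 0.0901 × ((7.06)²/2.27 + 10.0) = 0.0901 × (21.96 + 10.0) = 0.0901 × 31.96 = 2.879 N.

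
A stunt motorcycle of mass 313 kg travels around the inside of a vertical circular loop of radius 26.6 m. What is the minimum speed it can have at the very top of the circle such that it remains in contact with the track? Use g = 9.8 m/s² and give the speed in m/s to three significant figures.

At the highest point the centre is directly below, so both the weight and N act inward: N + mg = mv²/r.
At minimum speed N → 0, so mg = mv_min²/r ⇒ v_min = √(g r) = √(9.8 × 26.6) = 16.15 m/s.

16.1 m/s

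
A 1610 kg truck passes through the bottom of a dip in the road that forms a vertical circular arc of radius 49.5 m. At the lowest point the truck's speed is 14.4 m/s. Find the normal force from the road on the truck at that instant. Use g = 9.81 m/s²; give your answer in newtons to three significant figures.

At the lowest point, N points up (toward the centre) and the weight mg points down (away from the centre), so the net inward force is N − mg = mv²/r.
N = m(v²/r + g) = 1610 × ((14.4)²/49.5 + 9.81) = 1610 × (4.189 + 9.81) = 1610 × 14.00 = 22540 N.

22500 N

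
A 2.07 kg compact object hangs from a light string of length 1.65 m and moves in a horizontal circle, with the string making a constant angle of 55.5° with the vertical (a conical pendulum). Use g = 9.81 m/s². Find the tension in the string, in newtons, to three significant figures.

Vertically the bob has no acceleration, so T cosθ = mg.
T = mg/cosθ = 2.07 × 9.81 / cos 55.5° = 20.31/0.5664 = 35.85 N.

35.9 N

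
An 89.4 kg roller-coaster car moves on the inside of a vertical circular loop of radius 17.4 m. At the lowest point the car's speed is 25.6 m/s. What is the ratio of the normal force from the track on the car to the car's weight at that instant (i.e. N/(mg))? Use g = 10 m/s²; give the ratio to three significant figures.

At the bottom, N − mg = mv²/r, so N = m(v²/r + g) and N/(mg) = v²/(rg) + 1 = (25.6)²/(17.4 × 10.0) + 1 = 3.766 + 1 = 4.766.

4.77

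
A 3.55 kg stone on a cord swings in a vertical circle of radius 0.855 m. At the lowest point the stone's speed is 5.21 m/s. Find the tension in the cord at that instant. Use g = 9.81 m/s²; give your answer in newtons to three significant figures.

148 N

At the lowest point, T points up (toward the centre) and the weight mg points down (away from the centre), so the net inward force is T − mg = mv²/r.
T = m(v²/r + g) = 3.55 × ((5.21)²/0.855 + 9.81) = 3.55 × (31.75 + 9.81) = 3.55 × 41.56 = 147.5 N.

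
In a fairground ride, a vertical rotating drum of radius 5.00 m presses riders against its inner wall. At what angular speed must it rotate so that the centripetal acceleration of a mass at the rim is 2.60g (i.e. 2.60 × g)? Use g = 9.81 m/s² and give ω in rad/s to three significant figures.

Centripetal acceleration a_c = ω²r. Setting ω²r = 2.60g:
ω = √(2.60g / r) = √(2.60 × 9.81 / 5.00) = √5.101 = 2.259 rad/s.

2.26 rad/s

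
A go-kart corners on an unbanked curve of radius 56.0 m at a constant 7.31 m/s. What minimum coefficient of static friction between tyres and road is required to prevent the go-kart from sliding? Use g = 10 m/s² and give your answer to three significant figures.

0.0954

Friction provides the centripetal force: μ_s m g = m v²/r, so μ_s = v²/(g r) = (7.310)²/(10.0 × 56.0) = 53.44/560.0 = 0.09542.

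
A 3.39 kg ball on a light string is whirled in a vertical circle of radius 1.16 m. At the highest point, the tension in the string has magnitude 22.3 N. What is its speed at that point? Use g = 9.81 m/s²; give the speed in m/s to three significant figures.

4.36 m/s

At the top, T + mg = mv²/r, so v = √(r(T/m + g)) = √(1.16 × (22.3/3.39 + 9.81)) = √(1.16 × 16.39) = √19.01 = 4.360 m/s.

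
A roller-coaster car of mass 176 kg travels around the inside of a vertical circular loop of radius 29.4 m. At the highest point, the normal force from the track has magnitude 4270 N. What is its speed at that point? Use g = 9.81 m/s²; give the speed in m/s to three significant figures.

At the top, N + mg = mv²/r, so v = √(r(N/m + g)) = √(29.4 × (4270/176 + 9.81)) = √(29.4 × 34.07) = √1002 = 31.65 m/s.

31.6 m/s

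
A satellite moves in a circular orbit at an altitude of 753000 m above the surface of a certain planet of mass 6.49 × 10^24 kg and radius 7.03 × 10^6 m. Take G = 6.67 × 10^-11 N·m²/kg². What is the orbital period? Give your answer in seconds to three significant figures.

r = R + h = 7.03 × 10^6 + 753000 = 7.783 × 10^6 m. Gravity provides the centripetal force: G M m / r² = m v² / r ⇒ v = √(GM/r) = 7458 m/s.
T = 2πr/v = 2π × 7.783 × 10^6 / 7458 = 6557 s.

6560 s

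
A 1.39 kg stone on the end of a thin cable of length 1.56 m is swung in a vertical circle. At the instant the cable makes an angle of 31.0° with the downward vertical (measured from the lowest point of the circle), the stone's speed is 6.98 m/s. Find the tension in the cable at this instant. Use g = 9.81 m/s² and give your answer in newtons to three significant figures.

55.1 N

Take the radial direction toward the centre of the circle as positive. The component of the weight along the string toward the centre is −mg cos φ (φ measured from the bottom), so Newton's second law along the string gives T − mg cos φ = m v²/r.
cos 31.0° = 0.8572, so T = m(v²/r + g cos φ) = 1.39 × ((6.98)²/1.56 + 9.81 × 0.8572) = 1.39 × (31.23 + (8.409)) = 1.39 × 39.64 = 55.10 N.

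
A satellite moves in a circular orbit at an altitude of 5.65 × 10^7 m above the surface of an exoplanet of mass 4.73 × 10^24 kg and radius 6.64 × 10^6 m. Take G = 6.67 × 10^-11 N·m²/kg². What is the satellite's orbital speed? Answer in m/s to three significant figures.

2240 m/s

Orbital radius r = R + h = 6.64 × 10^6 + 5.65 × 10^7 = 6.314 × 10^7 m.
Gravity supplies the centripetal force: G M m / r² = m v² / r, so v = √(GM/r).
v = √(6.67 × 10^-11 × 4.73 × 10^24 / 6.314 × 10^7) = √(4.997 × 10^6) = 2235 m/s.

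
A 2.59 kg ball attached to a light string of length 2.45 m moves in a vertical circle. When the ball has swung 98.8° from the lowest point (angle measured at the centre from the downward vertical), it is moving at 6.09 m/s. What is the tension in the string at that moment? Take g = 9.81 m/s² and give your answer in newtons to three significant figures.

35.3 N

Take the radial direction toward the centre of the circle as positive. The component of the weight along the string toward the centre is −mg cos φ (φ measured from the bottom), so Newton's second law along the string gives T − mg cos φ = m v²/r.
cos 98.8° = -0.1530, so T = m(v²/r + g cos φ) = 2.59 × ((6.09)²/2.45 + 9.81 × -0.1530) = 2.59 × (15.14 + (-1.501)) = 2.59 × 13.64 = 35.32 N.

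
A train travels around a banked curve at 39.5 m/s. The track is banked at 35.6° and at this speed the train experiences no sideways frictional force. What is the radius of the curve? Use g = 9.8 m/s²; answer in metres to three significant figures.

Frictionless banking: tanθ = v²/(rg), so r = v²/(g tanθ).
r = (39.5)²/(9.8 × tan 35.6°) = 1560/(9.8 × 0.7159) = 1560/7.016 = 222.4 m.

222 m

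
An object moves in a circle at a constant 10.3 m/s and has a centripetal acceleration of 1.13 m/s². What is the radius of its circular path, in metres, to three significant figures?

a_c = v²/r ⇒ r = v²/a_c = (10.3)²/1.13 = 106.1/1.13 = 93.88 m.

93.9 m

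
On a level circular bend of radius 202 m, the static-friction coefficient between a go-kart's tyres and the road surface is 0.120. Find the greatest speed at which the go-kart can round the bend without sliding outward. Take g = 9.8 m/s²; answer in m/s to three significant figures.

15.4 m/s

Friction provides the centripetal force on a flat curve. At maximum speed it is at its limiting value: μ_s m g = m v²/r.
Mass cancels: v_max = √(μ_s g r) = √(0.120 × 9.8 × 202) = √237.6 = 15.41 m/s.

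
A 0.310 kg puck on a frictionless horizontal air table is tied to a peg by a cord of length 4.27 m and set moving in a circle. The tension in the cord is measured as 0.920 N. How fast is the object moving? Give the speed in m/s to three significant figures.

3.56 m/s

T = m v²/r ⇒ v = √(T r / m) = √(0.920 × 4.27 / 0.310) = √12.67 = 3.560 m/s.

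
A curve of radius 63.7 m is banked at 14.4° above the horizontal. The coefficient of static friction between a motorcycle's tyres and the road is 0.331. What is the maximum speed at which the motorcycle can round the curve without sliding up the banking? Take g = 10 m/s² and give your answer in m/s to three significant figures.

20.2 m/s

At the maximum speed, friction acts down the slope at its limiting value f = μN. Radially (horizontal, toward centre): N sinθ + μN cosθ = mv²/r. Vertically: N cosθ − μN sinθ = mg.
Dividing: v² = r g (sinθ + μcosθ)/(cosθ − μsinθ).
sinθ + μcosθ = 0.2487 + 0.331×0.9686 = 0.5693; cosθ − μsinθ = 0.9686 − 0.331×0.2487 = 0.8863.
v² = 63.7 × 10.0 × 0.5693/0.8863 = 409.2 m²/s², so v = 20.23 m/s.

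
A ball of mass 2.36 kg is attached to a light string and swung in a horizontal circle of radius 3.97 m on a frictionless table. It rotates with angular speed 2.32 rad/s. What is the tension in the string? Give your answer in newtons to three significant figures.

v = ωr = 2.32 × 3.97 = 9.210 m/s.
The tension is the only horizontal force, so it supplies the full centripetal force: T = m v²/r = 2.36 × (9.210)²/3.97 = 2.36 × 84.83/3.97 = 50.43 N.

50.4 N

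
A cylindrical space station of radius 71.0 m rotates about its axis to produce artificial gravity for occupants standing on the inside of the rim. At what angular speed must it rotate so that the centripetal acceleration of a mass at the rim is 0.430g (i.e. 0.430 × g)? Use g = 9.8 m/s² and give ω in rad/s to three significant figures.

0.244 rad/s

Centripetal acceleration a_c = ω²r. Setting ω²r = 0.430g:
ω = √(0.430g / r) = √(0.430 × 9.8 / 71.0) = √0.05935 = 0.2436 rad/s.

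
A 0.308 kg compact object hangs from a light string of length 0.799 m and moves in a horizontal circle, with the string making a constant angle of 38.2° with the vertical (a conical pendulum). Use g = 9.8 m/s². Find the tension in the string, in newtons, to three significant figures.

Vertically the bob has no acceleration, so T cosθ = mg.
T = mg/cosθ = 0.308 × 9.8 / cos 38.2° = 3.018/0.7859 = 3.841 N.

3.84 N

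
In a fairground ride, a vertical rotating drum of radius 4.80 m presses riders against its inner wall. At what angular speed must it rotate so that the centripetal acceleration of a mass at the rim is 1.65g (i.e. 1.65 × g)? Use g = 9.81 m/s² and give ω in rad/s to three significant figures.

Centripetal acceleration a_c = ω²r. Setting ω²r = 1.65g:
ω = √(1.65g / r) = √(1.65 × 9.81 / 4.80) = √3.372 = 1.836 rad/s.

1.84 rad/s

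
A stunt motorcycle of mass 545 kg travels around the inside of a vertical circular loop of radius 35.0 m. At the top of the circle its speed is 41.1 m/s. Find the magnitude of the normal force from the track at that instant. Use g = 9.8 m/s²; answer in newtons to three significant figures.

21000 N

At the top, both N and the weight mg point inward (toward the centre), so N + mg = mv²/r.
N = m(v²/r − g) = 545 × ((41.1)²/35.0 − 9.8) = 545 × (48.26 − 9.8) = 545 × 38.46 = 20960 N.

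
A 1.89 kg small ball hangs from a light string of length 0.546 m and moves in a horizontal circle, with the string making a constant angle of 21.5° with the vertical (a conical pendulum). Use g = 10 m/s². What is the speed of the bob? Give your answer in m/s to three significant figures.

The radius of the circle is r = L sinθ = 0.546 × sin 21.5° = 0.2001 m.
Horizontally T sinθ = mv²/r and vertically T cosθ = mg, so tanθ = v²/(rg).
v = √(r g tanθ) = √(0.2001 × 10.0 × 0.3939) = √0.7883 = 0.8878 m/s.

0.888 m/s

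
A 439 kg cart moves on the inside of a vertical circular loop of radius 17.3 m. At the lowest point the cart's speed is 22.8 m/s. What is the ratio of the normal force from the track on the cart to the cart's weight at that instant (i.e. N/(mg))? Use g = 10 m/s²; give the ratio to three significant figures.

4.00

At the bottom, N − mg = mv²/r, so N = m(v²/r + g) and N/(mg) = v²/(rg) + 1 = (22.8)²/(17.3 × 10.0) + 1 = 3.005 + 1 = 4.005.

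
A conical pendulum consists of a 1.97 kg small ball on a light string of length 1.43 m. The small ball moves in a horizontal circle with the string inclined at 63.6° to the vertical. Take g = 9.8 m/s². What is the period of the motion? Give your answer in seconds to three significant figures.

1.60 s

r = L sinθ = 1.281 m. From T sinθ = mω²r and T cosθ = mg: tanθ = ω²r/g, so ω² = g tanθ / r = g/(L cosθ).
ω = √(g/(L cosθ)) = √(9.8/(1.43 × 0.4446)) = √15.41 = 3.926 rad/s.
Period = 2π/ω = 1.600 s.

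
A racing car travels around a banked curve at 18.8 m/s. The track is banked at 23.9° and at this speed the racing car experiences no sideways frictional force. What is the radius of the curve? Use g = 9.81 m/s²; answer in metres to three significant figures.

Frictionless banking: tanθ = v²/(rg), so r = v²/(g tanθ).
r = (18.8)²/(9.81 × tan 23.9°) = 353.4/(9.81 × 0.4431) = 353.4/4.347 = 81.30 m.

81.3 m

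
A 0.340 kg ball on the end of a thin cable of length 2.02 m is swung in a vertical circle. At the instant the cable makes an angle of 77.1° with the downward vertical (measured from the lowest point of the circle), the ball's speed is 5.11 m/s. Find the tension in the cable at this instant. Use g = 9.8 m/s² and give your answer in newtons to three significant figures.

5.14 N

Take the radial direction toward the centre of the circle as positive. The component of the weight along the string toward the centre is −mg cos φ (φ measured from the bottom), so Newton's second law along the string gives T − mg cos φ = m v²/r.
cos 77.1° = 0.2233, so T = m(v²/r + g cos φ) = 0.340 × ((5.11)²/2.02 + 9.8 × 0.2233) = 0.340 × (12.93 + (2.188)) = 0.340 × 15.11 = 5.139 N.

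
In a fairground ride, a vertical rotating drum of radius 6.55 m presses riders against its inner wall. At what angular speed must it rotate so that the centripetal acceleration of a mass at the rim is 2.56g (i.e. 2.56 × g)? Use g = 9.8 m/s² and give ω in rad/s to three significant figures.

1.96 rad/s

Centripetal acceleration a_c = ω²r. Setting ω²r = 2.56g:
ω = √(2.56g / r) = √(2.56 × 9.8 / 6.55) = √3.830 = 1.957 rad/s.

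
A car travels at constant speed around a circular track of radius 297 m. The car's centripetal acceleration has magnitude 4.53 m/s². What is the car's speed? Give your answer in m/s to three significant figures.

36.7 m/s

a_c = v²/r ⇒ v = √(a_c · r) = √(4.53 × 297) = √1345 = 36.68 m/s.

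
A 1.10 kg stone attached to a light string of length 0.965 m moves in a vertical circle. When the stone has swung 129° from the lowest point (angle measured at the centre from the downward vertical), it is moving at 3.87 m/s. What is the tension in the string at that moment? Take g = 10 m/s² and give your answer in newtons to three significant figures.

10.1 N

Take the radial direction toward the centre of the circle as positive. The component of the weight along the string toward the centre is −mg cos φ (φ measured from the bottom), so Newton's second law along the string gives T − mg cos φ = m v²/r.
cos 129° = -0.6293, so T = m(v²/r + g cos φ) = 1.10 × ((3.87)²/0.965 + 10.0 × -0.6293) = 1.10 × (15.52 + (-6.293)) = 1.10 × 9.227 = 10.15 N.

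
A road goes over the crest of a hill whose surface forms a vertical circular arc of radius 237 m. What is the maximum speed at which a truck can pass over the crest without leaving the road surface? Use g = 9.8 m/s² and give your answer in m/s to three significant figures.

48.2 m/s

At the crest the centre of the circle is below the truck, so the net downward (centripetal) force is mg − N = mv²/r.
The truck leaves the road when N → 0, giving v_max = √(g r) = √(9.8 × 237) = 48.19 m/s.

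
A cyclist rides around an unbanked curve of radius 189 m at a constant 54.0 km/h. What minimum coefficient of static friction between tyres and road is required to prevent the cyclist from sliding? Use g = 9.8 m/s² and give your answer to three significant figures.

0.121

v = 54.0/3.6 = 15.00 m/s.
Friction provides the centripetal force: μ_s m g = m v²/r, so μ_s = v²/(g r) = (15.00)²/(9.8 × 189) = 225.0/1852 = 0.1215.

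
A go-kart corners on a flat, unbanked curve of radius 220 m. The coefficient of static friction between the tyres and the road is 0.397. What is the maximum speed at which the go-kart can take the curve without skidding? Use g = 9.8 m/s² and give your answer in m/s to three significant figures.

On a flat curve, static friction is the only horizontal force, so it must supply the full centripetal force: μ_s m g = m v²/r.
Mass cancels: v_max = √(μ_s g r) = √(0.397 × 9.8 × 220) = √855.9 = 29.26 m/s.

29.3 m/s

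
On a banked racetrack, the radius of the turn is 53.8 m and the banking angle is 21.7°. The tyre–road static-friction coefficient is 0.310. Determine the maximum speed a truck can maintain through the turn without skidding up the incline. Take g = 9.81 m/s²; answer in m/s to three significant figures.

20.6 m/s

At the maximum speed, friction acts down the slope at its limiting value f = μN. Radially (horizontal, toward centre): N sinθ + μN cosθ = mv²/r. Vertically: N cosθ − μN sinθ = mg.
Dividing: v² = r g (sinθ + μcosθ)/(cosθ − μsinθ).
sinθ + μcosθ = 0.3697 + 0.310×0.9291 = 0.6578; cosθ − μsinθ = 0.9291 − 0.310×0.3697 = 0.8145.
v² = 53.8 × 9.81 × 0.6578/0.8145 = 426.2 m²/s², so v = 20.65 m/s.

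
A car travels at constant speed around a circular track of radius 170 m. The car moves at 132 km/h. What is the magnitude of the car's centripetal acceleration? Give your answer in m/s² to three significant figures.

v = 132 km/h = 132/3.6 = 36.67 m/s.
a_c = v²/r = (36.67)²/170 = 1344/170 = 7.908 m/s².

7.91 m/s²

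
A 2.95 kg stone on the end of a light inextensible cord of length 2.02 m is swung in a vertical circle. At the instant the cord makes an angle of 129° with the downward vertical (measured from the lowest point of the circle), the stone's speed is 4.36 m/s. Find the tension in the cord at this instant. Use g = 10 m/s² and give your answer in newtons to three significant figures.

9.20 N

Take the radial direction toward the centre of the circle as positive. The component of the weight along the string toward the centre is −mg cos φ (φ measured from the bottom), so Newton's second law along the string gives T − mg cos φ = m v²/r.
cos 129° = -0.6293, so T = m(v²/r + g cos φ) = 2.95 × ((4.36)²/2.02 + 10.0 × -0.6293) = 2.95 × (9.411 + (-6.293)) = 2.95 × 3.117 = 9.197 N.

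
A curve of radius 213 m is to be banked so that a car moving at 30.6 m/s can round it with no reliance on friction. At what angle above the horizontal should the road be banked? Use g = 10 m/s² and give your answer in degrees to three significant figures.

For a frictionless banked turn: horizontally N sinθ = mv²/r and vertically N cosθ = mg.
Dividing: tanθ = v²/(r g) = (30.6)²/(213 × 10.0) = 936.4/2130 = 0.4396.
θ = arctan(0.4396) = 23.73°.

23.7°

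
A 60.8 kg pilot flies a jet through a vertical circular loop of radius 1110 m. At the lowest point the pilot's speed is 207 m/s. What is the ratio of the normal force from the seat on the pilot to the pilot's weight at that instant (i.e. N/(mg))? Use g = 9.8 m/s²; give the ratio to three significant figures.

At the bottom, N − mg = mv²/r, so N = m(v²/r + g) and N/(mg) = v²/(rg) + 1 = (207)²/(1110 × 9.8) + 1 = 3.939 + 1 = 4.939.

4.94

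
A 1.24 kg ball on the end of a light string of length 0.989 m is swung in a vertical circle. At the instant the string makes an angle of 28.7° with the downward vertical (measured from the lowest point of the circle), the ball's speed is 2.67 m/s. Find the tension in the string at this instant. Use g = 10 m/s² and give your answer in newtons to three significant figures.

Take the radial direction toward the centre of the circle as positive. The component of the weight along the string toward the centre is −mg cos φ (φ measured from the bottom), so Newton's second law along the string gives T − mg cos φ = m v²/r.
cos 28.7° = 0.8771, so T = m(v²/r + g cos φ) = 1.24 × ((2.67)²/0.989 + 10.0 × 0.8771) = 1.24 × (7.208 + (8.771)) = 1.24 × 15.98 = 19.81 N.

19.8 N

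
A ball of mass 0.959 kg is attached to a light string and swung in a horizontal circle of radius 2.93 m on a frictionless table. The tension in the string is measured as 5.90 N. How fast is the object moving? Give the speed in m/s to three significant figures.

4.25 m/s

T = m v²/r ⇒ v = √(T r / m) = √(5.90 × 2.93 / 0.959) = √18.03 = 4.246 m/s.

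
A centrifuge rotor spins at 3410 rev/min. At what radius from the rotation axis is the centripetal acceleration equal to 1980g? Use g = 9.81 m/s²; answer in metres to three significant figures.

0.152 m

ω = 3410 rev/min × 2π/60 = 357.1 rad/s.
a_c = ω²r = 1980g ⇒ r = 1980 × 9.81 / (357.1)² = 19420/127500 = 0.1523 m.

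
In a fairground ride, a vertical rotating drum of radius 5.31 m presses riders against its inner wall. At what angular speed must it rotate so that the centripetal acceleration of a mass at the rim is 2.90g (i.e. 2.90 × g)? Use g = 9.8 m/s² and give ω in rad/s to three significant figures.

Centripetal acceleration a_c = ω²r. Setting ω²r = 2.90g:
ω = √(2.90g / r) = √(2.90 × 9.8 / 5.31) = √5.352 = 2.313 rad/s.

2.31 rad/s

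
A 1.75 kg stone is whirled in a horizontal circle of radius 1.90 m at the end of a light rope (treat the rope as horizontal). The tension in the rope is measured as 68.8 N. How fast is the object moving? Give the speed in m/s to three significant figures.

8.64 m/s

T = m v²/r ⇒ v = √(T r / m) = √(68.8 × 1.90 / 1.75) = √74.70 = 8.643 m/s.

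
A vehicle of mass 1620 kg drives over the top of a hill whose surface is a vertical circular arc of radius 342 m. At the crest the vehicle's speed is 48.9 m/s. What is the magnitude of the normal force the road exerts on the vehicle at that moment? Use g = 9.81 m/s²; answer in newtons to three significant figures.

4570 N

At the crest the centripetal acceleration points downward (toward the centre of the arc), so mg − N = mv²/r.
N = m(g − v²/r) = 1620 × (9.81 − (48.9)²/342) = 1620 × (9.81 − 6.992) = 1620 × 2.818 = 4565 N.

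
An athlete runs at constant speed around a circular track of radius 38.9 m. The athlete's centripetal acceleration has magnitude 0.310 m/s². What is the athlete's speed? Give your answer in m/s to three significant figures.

a_c = v²/r ⇒ v = √(a_c · r) = √(0.310 × 38.9) = √12.06 = 3.473 m/s.

3.47 m/s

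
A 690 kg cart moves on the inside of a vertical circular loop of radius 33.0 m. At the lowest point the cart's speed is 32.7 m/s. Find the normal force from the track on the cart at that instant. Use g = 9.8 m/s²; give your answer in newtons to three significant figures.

At the lowest point, N points up (toward the centre) and the weight mg points down (away from the centre), so the net inward force is N − mg = mv²/r.
N = m(v²/r + g) = 690 × ((32.7)²/33.0 + 9.8) = 690 × (32.40 + 9.8) = 690 × 42.20 = 29120 N.

29100 N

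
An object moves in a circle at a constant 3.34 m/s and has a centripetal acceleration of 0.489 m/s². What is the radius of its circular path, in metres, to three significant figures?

a_c = v²/r ⇒ r = v²/a_c = (3.34)²/0.489 = 11.16/0.489 = 22.81 m.

22.8 m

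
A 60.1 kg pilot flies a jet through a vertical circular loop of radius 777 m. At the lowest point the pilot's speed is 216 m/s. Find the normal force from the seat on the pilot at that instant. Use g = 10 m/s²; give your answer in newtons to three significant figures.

At the lowest point, N points up (toward the centre) and the weight mg points down (away from the centre), so the net inward force is N − mg = mv²/r.
N = m(v²/r + g) = 60.1 × ((216)²/777 + 10.0) = 60.1 × (60.05 + 10.0) = 60.1 × 70.05 = 4210 N.

4210 N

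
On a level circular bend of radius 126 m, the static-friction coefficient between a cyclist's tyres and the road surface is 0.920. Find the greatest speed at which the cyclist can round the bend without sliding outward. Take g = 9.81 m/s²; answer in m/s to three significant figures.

33.7 m/s

Friction provides the centripetal force on a flat curve. At maximum speed it is at its limiting value: μ_s m g = m v²/r.
Mass cancels: v_max = √(μ_s g r) = √(0.920 × 9.81 × 126) = √1137 = 33.72 m/s.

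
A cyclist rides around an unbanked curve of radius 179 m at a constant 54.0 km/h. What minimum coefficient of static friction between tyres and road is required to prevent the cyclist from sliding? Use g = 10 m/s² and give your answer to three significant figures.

0.126

v = 54.0/3.6 = 15.00 m/s.
Friction provides the centripetal force: μ_s m g = m v²/r, so μ_s = v²/(g r) = (15.00)²/(10.0 × 179) = 225.0/1790 = 0.1257.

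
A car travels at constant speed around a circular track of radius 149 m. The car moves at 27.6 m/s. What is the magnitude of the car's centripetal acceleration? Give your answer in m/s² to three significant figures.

5.11 m/s²

a_c = v²/r = (27.60)²/149 = 761.8/149 = 5.112 m/s².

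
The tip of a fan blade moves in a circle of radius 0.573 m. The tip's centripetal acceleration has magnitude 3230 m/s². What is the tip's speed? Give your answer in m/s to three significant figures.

43.0 m/s

a_c = v²/r ⇒ v = √(a_c · r) = √(3230 × 0.573) = √1851 = 43.02 m/s.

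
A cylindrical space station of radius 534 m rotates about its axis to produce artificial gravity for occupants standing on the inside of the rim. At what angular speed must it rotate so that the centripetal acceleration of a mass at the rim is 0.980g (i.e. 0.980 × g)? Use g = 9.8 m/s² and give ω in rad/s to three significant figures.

0.134 rad/s

Centripetal acceleration a_c = ω²r. Setting ω²r = 0.980g:
ω = √(0.980g / r) = √(0.980 × 9.8 / 534) = √0.01799 = 0.1341 rad/s.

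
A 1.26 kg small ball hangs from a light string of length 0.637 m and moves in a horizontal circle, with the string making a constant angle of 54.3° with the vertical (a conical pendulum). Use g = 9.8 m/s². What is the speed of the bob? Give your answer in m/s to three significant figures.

2.66 m/s

The radius of the circle is r = L sinθ = 0.637 × sin 54.3° = 0.5173 m.
Horizontally T sinθ = mv²/r and vertically T cosθ = mg, so tanθ = v²/(rg).
v = √(r g tanθ) = √(0.5173 × 9.8 × 1.392) = √7.055 = 2.656 m/s.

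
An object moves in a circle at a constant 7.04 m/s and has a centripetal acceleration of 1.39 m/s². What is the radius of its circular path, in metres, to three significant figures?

35.7 m

a_c = v²/r ⇒ r = v²/a_c = (7.04)²/1.39 = 49.56/1.39 = 35.66 m.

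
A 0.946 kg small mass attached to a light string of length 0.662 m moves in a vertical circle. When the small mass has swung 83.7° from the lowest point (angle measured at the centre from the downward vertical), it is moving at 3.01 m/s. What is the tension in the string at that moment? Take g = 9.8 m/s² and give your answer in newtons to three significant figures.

14.0 N

Take the radial direction toward the centre of the circle as positive. The component of the weight along the string toward the centre is −mg cos φ (φ measured from the bottom), so Newton's second law along the string gives T − mg cos φ = m v²/r.
cos 83.7° = 0.1097, so T = m(v²/r + g cos φ) = 0.946 × ((3.01)²/0.662 + 9.8 × 0.1097) = 0.946 × (13.69 + (1.075)) = 0.946 × 14.76 = 13.96 N.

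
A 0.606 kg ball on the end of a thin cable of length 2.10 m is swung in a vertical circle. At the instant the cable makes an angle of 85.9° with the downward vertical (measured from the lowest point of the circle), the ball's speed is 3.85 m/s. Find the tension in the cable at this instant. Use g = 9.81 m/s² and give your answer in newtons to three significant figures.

Take the radial direction toward the centre of the circle as positive. The component of the weight along the string toward the centre is −mg cos φ (φ measured from the bottom), so Newton's second law along the string gives T − mg cos φ = m v²/r.
cos 85.9° = 0.07150, so T = m(v²/r + g cos φ) = 0.606 × ((3.85)²/2.10 + 9.81 × 0.07150) = 0.606 × (7.058 + (0.7014)) = 0.606 × 7.760 = 4.702 N.

4.70 N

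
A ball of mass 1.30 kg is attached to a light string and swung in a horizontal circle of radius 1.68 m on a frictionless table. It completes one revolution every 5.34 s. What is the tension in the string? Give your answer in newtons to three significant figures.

3.02 N

v = 2πr/T = 2π × 1.68/5.34 = 1.977 m/s.
The tension is the only horizontal force, so it supplies the full centripetal force: T = m v²/r = 1.30 × (1.977)²/1.68 = 1.30 × 3.907/1.68 = 3.024 N.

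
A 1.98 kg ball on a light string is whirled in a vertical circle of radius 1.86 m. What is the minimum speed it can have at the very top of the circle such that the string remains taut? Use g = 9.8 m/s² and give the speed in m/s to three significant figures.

4.27 m/s

At the highest point the centre is directly below, so both the weight and T act inward: T + mg = mv²/r.
At minimum speed T → 0, so mg = mv_min²/r ⇒ v_min = √(g r) = √(9.8 × 1.86) = 4.269 m/s.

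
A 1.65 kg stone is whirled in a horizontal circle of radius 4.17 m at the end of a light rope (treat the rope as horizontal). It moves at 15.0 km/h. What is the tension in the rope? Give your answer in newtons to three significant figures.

v = 15.0 km/h = 15.0/3.6 = 4.167 m/s.
The tension is the only horizontal force, so it supplies the full centripetal force: T = m v²/r = 1.65 × (4.167)²/4.17 = 1.65 × 17.36/4.17 = 6.870 N.

6.87 N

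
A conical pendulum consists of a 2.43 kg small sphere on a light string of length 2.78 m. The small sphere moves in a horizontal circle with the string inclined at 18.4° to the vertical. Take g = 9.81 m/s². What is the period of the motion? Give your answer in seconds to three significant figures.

r = L sinθ = 0.8775 m. From T sinθ = mω²r and T cosθ = mg: tanθ = ω²r/g, so ω² = g tanθ / r = g/(L cosθ).
ω = √(g/(L cosθ)) = √(9.81/(2.78 × 0.9489)) = √3.719 = 1.928 rad/s.
Period = 2π/ω = 3.258 s.

3.26 s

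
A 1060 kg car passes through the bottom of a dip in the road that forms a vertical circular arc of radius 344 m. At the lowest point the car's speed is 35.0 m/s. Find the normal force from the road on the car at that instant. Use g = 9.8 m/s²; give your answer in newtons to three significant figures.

At the lowest point, N points up (toward the centre) and the weight mg points down (away from the centre), so the net inward force is N − mg = mv²/r.
N = m(v²/r + g) = 1060 × ((35.0)²/344 + 9.8) = 1060 × (3.561 + 9.8) = 1060 × 13.36 = 14160 N.

14200 N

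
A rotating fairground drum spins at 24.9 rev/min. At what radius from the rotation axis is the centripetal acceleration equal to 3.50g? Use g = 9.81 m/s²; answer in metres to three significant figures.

5.05 m

ω = 24.9 rev/min × 2π/60 = 2.608 rad/s.
a_c = ω²r = 3.50g ⇒ r = 3.50 × 9.81 / (2.608)² = 34.34/6.799 = 5.050 m.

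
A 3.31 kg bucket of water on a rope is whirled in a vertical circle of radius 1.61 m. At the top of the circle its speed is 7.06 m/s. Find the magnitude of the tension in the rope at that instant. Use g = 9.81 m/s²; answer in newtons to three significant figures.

At the top, both T and the weight mg point inward (toward the centre), so T + mg = mv²/r.
T = m(v²/r − g) = 3.31 × ((7.06)²/1.61 − 9.81) = 3.31 × (30.96 − 9.81) = 3.31 × 21.15 = 70.00 N.

70.0 N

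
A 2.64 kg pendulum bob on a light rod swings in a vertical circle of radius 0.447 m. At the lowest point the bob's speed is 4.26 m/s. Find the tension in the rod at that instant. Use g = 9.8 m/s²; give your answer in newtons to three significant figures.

133 N

At the lowest point, T points up (toward the centre) and the weight mg points down (away from the centre), so the net inward force is T − mg = mv²/r.
T = m(v²/r + g) = 2.64 × ((4.26)²/0.447 + 9.8) = 2.64 × (40.60 + 9.8) = 2.64 × 50.40 = 133.1 N.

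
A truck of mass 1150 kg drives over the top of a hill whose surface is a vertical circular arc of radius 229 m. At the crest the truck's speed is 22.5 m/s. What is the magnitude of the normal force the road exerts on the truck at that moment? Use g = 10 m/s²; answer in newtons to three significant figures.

8960 N

At the crest the centripetal acceleration points downward (toward the centre of the arc), so mg − N = mv²/r.
N = m(g − v²/r) = 1150 × (10.0 − (22.5)²/229) = 1150 × (10.0 − 2.211) = 1150 × 7.789 = 8958 N.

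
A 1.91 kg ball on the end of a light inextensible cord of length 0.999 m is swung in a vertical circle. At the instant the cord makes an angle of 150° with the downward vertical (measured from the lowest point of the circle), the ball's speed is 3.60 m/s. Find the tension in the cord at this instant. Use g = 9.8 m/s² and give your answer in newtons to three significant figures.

8.57 N

Take the radial direction toward the centre of the circle as positive. The component of the weight along the string toward the centre is −mg cos φ (φ measured from the bottom), so Newton's second law along the string gives T − mg cos φ = m v²/r.
cos 150° = -0.8660, so T = m(v²/r + g cos φ) = 1.91 × ((3.60)²/0.999 + 9.8 × -0.8660) = 1.91 × (12.97 + (-8.487)) = 1.91 × 4.486 = 8.568 N.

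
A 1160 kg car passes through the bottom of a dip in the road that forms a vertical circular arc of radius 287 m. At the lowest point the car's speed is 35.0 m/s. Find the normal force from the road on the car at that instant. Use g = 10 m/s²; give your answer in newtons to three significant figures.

16600 N

At the lowest point, N points up (toward the centre) and the weight mg points down (away from the centre), so the net inward force is N − mg = mv²/r.
N = m(v²/r + g) = 1160 × ((35.0)²/287 + 10.0) = 1160 × (4.268 + 10.0) = 1160 × 14.27 = 16550 N.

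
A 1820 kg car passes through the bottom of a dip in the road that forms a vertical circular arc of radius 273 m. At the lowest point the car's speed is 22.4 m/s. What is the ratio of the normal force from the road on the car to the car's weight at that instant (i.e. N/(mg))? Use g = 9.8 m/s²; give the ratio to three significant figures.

At the bottom, N − mg = mv²/r, so N = m(v²/r + g) and N/(mg) = v²/(rg) + 1 = (22.4)²/(273 × 9.8) + 1 = 0.1875 + 1 = 1.188.

1.19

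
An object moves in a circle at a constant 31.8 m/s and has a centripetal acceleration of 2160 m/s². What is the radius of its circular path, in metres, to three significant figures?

a_c = v²/r ⇒ r = v²/a_c = (31.8)²/2160 = 1011/2160 = 0.4682 m.

0.468 m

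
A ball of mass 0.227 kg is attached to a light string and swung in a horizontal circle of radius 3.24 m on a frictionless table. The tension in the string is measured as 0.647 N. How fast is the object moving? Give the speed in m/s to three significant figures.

3.04 m/s

T = m v²/r ⇒ v = √(T r / m) = √(0.647 × 3.24 / 0.227) = √9.235 = 3.039 m/s.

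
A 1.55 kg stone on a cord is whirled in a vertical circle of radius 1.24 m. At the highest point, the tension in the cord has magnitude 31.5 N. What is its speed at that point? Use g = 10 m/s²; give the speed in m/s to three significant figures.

At the top, T + mg = mv²/r, so v = √(r(T/m + g)) = √(1.24 × (31.5/1.55 + 10.0)) = √(1.24 × 30.32) = √37.60 = 6.132 m/s.

6.13 m/s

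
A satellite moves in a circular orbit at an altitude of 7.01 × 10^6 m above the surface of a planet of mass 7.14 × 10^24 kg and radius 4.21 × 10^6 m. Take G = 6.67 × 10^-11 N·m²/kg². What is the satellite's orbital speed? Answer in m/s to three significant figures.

6520 m/s

Orbital radius r = R + h = 4.21 × 10^6 + 7.01 × 10^6 = 1.122 × 10^7 m.
Gravity supplies the centripetal force: G M m / r² = m v² / r, so v = √(GM/r).
v = √(6.67 × 10^-11 × 7.14 × 10^24 / 1.122 × 10^7) = √(4.245 × 10^7) = 6515 m/s.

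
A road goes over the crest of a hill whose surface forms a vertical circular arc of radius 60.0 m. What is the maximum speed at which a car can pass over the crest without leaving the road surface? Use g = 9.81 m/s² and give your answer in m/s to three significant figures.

24.3 m/s

At the crest the centre of the circle is below the car, so the net downward (centripetal) force is mg − N = mv²/r.
The car leaves the road when N → 0, giving v_max = √(g r) = √(9.81 × 60.0) = 24.26 m/s.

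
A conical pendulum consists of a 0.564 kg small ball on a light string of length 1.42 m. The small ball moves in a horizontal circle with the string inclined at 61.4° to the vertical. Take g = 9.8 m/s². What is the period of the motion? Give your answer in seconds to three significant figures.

1.65 s

r = L sinθ = 1.247 m. From T sinθ = mω²r and T cosθ = mg: tanθ = ω²r/g, so ω² = g tanθ / r = g/(L cosθ).
ω = √(g/(L cosθ)) = √(9.8/(1.42 × 0.4787)) = √14.42 = 3.797 rad/s.
Period = 2π/ω = 1.655 s.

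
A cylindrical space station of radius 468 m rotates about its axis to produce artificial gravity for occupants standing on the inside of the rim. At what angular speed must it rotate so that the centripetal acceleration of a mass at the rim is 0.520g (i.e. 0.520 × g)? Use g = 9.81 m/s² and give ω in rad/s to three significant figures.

0.104 rad/s

Centripetal acceleration a_c = ω²r. Setting ω²r = 0.520g:
ω = √(0.520g / r) = √(0.520 × 9.81 / 468) = √0.01090 = 0.1044 rad/s.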